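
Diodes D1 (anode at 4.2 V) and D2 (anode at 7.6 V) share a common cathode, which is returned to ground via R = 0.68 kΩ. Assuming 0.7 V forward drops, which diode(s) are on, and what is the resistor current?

Only D2 conducts; I_R ≈ 10 mA

Assume both conduct. Then node N would need to be at both 4.2−0.7 = 3.5 V and 7.6−0.7 = 6.9 V, which is impossible.
Assume only D2 conducts: V_N = 7.6 − 0.7 = 6.9 V, so I_R = 6.9/0.68 = 10.1 mA.
Check D1: its anode-to-cathode voltage is 4.2 − 6.9 = -2.7 V < 0.7 V, so it is off. The assumption is consistent.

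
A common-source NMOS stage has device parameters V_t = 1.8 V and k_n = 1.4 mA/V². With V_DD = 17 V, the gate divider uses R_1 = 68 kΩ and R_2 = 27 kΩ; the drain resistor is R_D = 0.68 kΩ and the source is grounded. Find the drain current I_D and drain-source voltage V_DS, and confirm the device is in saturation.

V_G = V_DD·R_2/(R_1+R_2) = 17×27/95 = 4.83 V. With the source grounded, V_GS = V_G = 4.83 V.
Assume saturation: I_D = (k_n/2)(V_GS − V_t)² = (1.4/2)×(4.83 − 1.8)² = 0.7×3.03² = 6.43 mA.
V_DS = V_DD − I_D·R_D = 17 − 6.43×0.68 = 12.6 V.
Saturation requires V_DS ≥ V_GS − V_t = 3.03 V; 12.6 ≥ 3.03 ✓.

I_D ≈ 6.4 mA, V_DS ≈ 13 V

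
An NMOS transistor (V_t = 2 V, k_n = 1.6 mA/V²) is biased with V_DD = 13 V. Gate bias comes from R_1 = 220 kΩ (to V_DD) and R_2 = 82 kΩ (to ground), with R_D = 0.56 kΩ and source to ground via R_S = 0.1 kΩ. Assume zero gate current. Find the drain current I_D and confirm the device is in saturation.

V_G = V_DD·R_2/(R_1+R_2) = 13×82/302 = 3.53 V.
Assume saturation: I_D = (k_n/2)(V_GS − V_t)² with V_GS = V_G − I_D·R_S = 3.53 − 0.1·I_D.
Substituting gives 0.008·I_D² − 1.24·I_D + 1.87 = 0, with roots I_D = 1.52 or 154 mA.
The root I_D = 154 mA gives V_GS = -11.9 V ≤ V_t, so take I_D = 1.52 mA.
Then V_GS = 3.38 V and V_DS = V_DD − I_D(R_D+R_S) = 13 − 1.52×0.66 = 12 V.
Saturation requires V_DS ≥ V_GS − V_t = 1.38 V; 12 ≥ 1.38 ✓.

I_D ≈ 1.5 mA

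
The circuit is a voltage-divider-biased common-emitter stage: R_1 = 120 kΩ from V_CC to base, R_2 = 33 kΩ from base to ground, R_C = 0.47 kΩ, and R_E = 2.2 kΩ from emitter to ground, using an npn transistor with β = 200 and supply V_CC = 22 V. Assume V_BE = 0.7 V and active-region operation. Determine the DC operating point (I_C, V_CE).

Thevenize the base divider: V_Th = V_CC·R_2/(R_1+R_2) = 22×33/153 = 4.75 V, R_Th = R_1‖R_2 = 25.9 kΩ.
Base-emitter loop: V_Th = I_B·R_Th + V_BE + (β+1)I_B·R_E, so I_B = (4.75 − 0.7) / (25.9 + 201×2.2) = 0.00864 mA.
I_C = β·I_B = 200×0.00864 = 1.73 mA, and I_E = (β+1)I_B = 1.74 mA.
V_CE = V_CC − I_C·R_C − I_E·R_E = 22 − 1.73×0.47 − 1.74×2.2 = 17.4 V.
V_CE = 17.4 V > 0.2 V confirms active-region operation.

I_C ≈ 1.7 mA, V_CE ≈ 17 V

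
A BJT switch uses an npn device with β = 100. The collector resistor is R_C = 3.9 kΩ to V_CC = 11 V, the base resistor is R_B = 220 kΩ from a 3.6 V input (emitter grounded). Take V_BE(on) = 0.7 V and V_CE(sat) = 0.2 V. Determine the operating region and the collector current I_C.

Assume active. Base-emitter loop: I_B = (V_BB − V_BE)/R_B = (3.6 − 0.7)/220 = 0.0132 mA.
I_C = β·I_B = 100×0.0132 = 1.32 mA.
V_CE = V_CC − I_C·R_C = 11 − 1.32×3.9 = 5.86 V > V_CE(sat), so the active-region assumption holds.

active; I_C ≈ 1.3 mA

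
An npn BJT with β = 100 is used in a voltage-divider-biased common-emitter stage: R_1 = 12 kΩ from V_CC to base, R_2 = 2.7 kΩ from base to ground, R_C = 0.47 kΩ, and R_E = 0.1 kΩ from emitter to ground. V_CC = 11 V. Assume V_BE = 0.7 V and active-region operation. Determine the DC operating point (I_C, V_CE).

Thevenize the base divider: V_Th = V_CC·R_2/(R_1+R_2) = 11×2.7/14.7 = 2.02 V, R_Th = R_1‖R_2 = 2.2 kΩ.
Base-emitter loop: V_Th = I_B·R_Th + V_BE + (β+1)I_B·R_E, so I_B = (2.02 − 0.7) / (2.2 + 101×0.1) = 0.107 mA.
I_C = β·I_B = 100×0.107 = 10.7 mA, and I_E = (β+1)I_B = 10.8 mA.
V_CE = V_CC − I_C·R_C − I_E·R_E = 11 − 10.7×0.47 − 10.8×0.1 = 4.87 V.
V_CE = 4.87 V > 0.2 V confirms active-region operation.

I_C ≈ 11 mA, V_CE ≈ 4.9 V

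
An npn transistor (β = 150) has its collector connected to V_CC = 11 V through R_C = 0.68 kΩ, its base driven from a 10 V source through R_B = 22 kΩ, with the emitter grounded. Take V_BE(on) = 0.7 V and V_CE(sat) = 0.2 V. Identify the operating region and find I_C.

saturation; I_C ≈ 16 mA

Assume active: I_B = (10 − 0.7)/22 = 0.423 mA, giving I_C = β·I_B = 63.4 mA.
But then V_CE = 11 − 63.4×0.68 = -32.1 V < V_CE(sat) = 0.2 V — impossible in the active region.
So the transistor is saturated. With V_CE = 0.2 V, I_C = (V_CC − 0.2)/R_C = 10.8/0.68 = 15.9 mA.
Check: β·I_B = 63.4 mA > I_C = 15.9 mA, confirming saturation.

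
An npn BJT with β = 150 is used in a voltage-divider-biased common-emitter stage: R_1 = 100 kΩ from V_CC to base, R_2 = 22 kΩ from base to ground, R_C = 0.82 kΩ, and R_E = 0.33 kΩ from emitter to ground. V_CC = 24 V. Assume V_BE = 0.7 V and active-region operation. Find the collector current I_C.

I_C ≈ 8 mA

Thevenize the base divider: V_Th = V_CC·R_2/(R_1+R_2) = 24×22/122 = 4.33 V, R_Th = R_1‖R_2 = 18 kΩ.
Base-emitter loop: V_Th = I_B·R_Th + V_BE + (β+1)I_B·R_E, so I_B = (4.33 − 0.7) / (18 + 151×0.33) = 0.0535 mA.
I_C = β·I_B = 150×0.0535 = 8.02 mA, and I_E = (β+1)I_B = 8.07 mA.
V_CE = V_CC − I_C·R_C − I_E·R_E = 24 − 8.02×0.82 − 8.07×0.33 = 14.8 V.
V_CE = 14.8 V > 0.2 V confirms active-region operation.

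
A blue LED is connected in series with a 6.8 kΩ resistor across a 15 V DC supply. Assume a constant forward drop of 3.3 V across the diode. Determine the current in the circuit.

I ≈ 1.7 mA

KVL around the loop: 15 = V_D + I·R = 3.3 + I × 6.8 kΩ.
So I = (15 − 3.3) / 6.8 kΩ = 11.7 / 6.8 = 1.72 mA.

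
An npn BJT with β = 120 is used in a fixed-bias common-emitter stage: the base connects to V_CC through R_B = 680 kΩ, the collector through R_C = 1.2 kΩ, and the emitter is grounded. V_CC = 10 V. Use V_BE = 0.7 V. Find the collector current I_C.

I_C ≈ 1.6 mA

Base loop: V_CC = I_B·R_B + V_BE, so I_B = (10 − 0.7)/680 kΩ = 0.0137 mA.
In the active region I_C = β·I_B = 120 × 0.0137 = 1.64 mA.
Collector loop: V_CE = V_CC − I_C·R_C = 10 − 1.64×1.2 = 8.03 V.
Since V_CE = 8.03 V > V_CE(sat) ≈ 0.2 V, the transistor is in the active region as assumed.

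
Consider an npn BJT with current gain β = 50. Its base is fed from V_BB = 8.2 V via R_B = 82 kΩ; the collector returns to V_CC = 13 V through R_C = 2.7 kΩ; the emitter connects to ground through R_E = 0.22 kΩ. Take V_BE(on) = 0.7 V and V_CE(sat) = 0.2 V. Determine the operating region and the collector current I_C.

active; I_C ≈ 4 mA

Assume active. Base-emitter loop: I_B = (V_BB − V_BE)/(R_B + (β+1)R_E) = (8.2 − 0.7)/(82 + 51×0.22) = 0.0805 mA.
I_C = β·I_B = 50×0.0805 = 4.02 mA.
V_CE = V_CC − I_C·R_C − I_E·R_E = 13 − 4.02×2.7 − 4.1×0.22 = 1.24 V > V_CE(sat), so the active-region assumption holds.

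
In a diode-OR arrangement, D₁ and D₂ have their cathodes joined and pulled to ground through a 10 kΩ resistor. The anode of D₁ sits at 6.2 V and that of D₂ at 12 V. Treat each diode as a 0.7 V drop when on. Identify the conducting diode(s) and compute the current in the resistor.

Only D₂ conducts; I_R ≈ 1.1 mA

Assume both conduct. Then node N would need to be at both 6.2−0.7 = 5.5 V and 12−0.7 = 11.3 V, which is impossible.
Assume only D₂ conducts: V_N = 12 − 0.7 = 11.3 V, so I_R = 11.3/10 = 1.13 mA.
Check D₁: its anode-to-cathode voltage is 6.2 − 11.3 = -5.1 V < 0.7 V, so it is off. The assumption is consistent.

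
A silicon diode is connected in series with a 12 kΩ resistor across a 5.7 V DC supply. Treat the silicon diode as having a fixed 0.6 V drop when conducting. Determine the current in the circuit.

KVL around the loop: 5.7 = V_D + I·R = 0.6 + I × 12 kΩ.
So I = (5.7 − 0.6) / 12 kΩ = 5.1 / 12 = 0.425 mA.

I ≈ 0.43 mA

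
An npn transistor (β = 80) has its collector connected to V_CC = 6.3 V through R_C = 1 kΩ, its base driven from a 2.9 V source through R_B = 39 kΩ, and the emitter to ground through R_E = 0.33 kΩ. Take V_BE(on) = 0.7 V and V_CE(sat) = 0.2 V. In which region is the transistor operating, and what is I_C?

Assume active. Base-emitter loop: I_B = (V_BB − V_BE)/(R_B + (β+1)R_E) = (2.9 − 0.7)/(39 + 81×0.33) = 0.0335 mA.
I_C = β·I_B = 80×0.0335 = 2.68 mA.
V_CE = V_CC − I_C·R_C − I_E·R_E = 6.3 − 2.68×1 − 2.71×0.33 = 2.73 V > V_CE(sat), so the active-region assumption holds.

active; I_C ≈ 2.7 mA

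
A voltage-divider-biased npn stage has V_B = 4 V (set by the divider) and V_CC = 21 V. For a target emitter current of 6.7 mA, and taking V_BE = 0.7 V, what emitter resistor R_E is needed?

V_E = V_B − V_BE = 4 − 0.7 = 3.3 V.
R_E = V_E / I_E = 3.3 / 6.7 = 0.493 kΩ.

R_E ≈ 0.49 kΩ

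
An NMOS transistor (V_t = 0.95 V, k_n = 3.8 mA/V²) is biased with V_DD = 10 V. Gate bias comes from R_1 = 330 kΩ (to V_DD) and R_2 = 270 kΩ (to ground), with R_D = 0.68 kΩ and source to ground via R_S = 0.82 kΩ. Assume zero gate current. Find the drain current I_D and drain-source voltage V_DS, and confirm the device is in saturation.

I_D ≈ 2.8 mA, V_DS ≈ 5.7 V

V_G = V_DD·R_2/(R_1+R_2) = 10×270/600 = 4.5 V.
Assume saturation: I_D = (k_n/2)(V_GS − V_t)² with V_GS = V_G − I_D·R_S = 4.5 − 0.82·I_D.
Substituting gives 1.28·I_D² − 12.1·I_D + 23.9 = 0, with roots I_D = 2.84 or 6.6 mA.
The root I_D = 6.6 mA gives V_GS = -0.914 V ≤ V_t, so take I_D = 2.84 mA.
Then V_GS = 2.17 V and V_DS = V_DD − I_D(R_D+R_S) = 10 − 2.84×1.5 = 5.74 V.
Saturation requires V_DS ≥ V_GS − V_t = 1.22 V; 5.74 ≥ 1.22 ✓.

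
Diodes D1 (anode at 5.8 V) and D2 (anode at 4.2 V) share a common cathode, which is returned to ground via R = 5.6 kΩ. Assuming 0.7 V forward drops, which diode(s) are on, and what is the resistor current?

Assume both conduct. Then node N would need to be at both 5.8−0.7 = 5.1 V and 4.2−0.7 = 3.5 V, which is impossible.
Assume only D1 conducts: V_N = 5.8 − 0.7 = 5.1 V, so I_R = 5.1/5.6 = 0.911 mA.
Check D2: its anode-to-cathode voltage is 4.2 − 5.1 = -0.9 V < 0.7 V, so it is off. The assumption is consistent.

Only D1 conducts; I_R ≈ 0.91 mA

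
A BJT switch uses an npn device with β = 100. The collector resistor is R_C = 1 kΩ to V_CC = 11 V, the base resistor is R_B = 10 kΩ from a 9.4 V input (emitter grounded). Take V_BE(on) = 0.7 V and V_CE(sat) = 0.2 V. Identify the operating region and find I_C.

Assume active: I_B = (9.4 − 0.7)/10 = 0.87 mA, giving I_C = β·I_B = 87 mA.
But then V_CE = 11 − 87×1 = -76 V < V_CE(sat) = 0.2 V — impossible in the active region.
So the transistor is saturated. With V_CE = 0.2 V, I_C = (V_CC − 0.2)/R_C = 10.8/1 = 10.8 mA.
Check: β·I_B = 87 mA > I_C = 10.8 mA, confirming saturation.

saturation; I_C ≈ 11 mA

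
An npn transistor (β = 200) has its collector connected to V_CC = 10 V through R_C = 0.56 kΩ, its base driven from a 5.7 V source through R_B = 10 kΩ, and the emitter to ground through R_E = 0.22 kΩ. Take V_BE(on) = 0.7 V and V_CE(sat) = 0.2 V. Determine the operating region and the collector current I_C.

Assume active: I_B = (5.7 − 0.7)/(10 + 201×0.22) = 0.0922 mA, I_C = β·I_B = 18.4 mA.
Then V_CE = 10 − 18.4×0.56 − 18.5×0.22 = -4.41 V < 0.2 V — the active assumption fails.
Re-solve with V_CE = 0.2 V. KCL at the emitter: V_E/R_E = (V_BB−0.7−V_E)/R_B + (V_CC−0.2−V_E)/R_C, giving V_E = 2.8 V.
I_C = (V_CC − 0.2 − V_E)/R_C = (9.8 − 2.8)/0.56 = 12.5 mA.
Check: I_B = (5 − 2.8)/10 = 0.22 mA, and β·I_B = 44 mA > I_C, confirming saturation.

saturation; I_C ≈ 13 mA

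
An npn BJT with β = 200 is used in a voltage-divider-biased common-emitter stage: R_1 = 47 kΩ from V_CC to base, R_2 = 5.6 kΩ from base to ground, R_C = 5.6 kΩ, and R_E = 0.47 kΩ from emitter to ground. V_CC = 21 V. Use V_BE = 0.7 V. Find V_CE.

V_CE ≈ 2.3 V

Thevenize the base divider: V_Th = V_CC·R_2/(R_1+R_2) = 21×5.6/52.6 = 2.24 V, R_Th = R_1‖R_2 = 5 kΩ.
Base-emitter loop: V_Th = I_B·R_Th + V_BE + (β+1)I_B·R_E, so I_B = (2.24 − 0.7) / (5 + 201×0.47) = 0.0154 mA.
I_C = β·I_B = 200×0.0154 = 3.09 mA, and I_E = (β+1)I_B = 3.1 mA.
V_CE = V_CC − I_C·R_C − I_E·R_E = 21 − 3.09×5.6 − 3.1×0.47 = 2.25 V.
V_CE = 2.25 V > 0.2 V confirms active-region operation.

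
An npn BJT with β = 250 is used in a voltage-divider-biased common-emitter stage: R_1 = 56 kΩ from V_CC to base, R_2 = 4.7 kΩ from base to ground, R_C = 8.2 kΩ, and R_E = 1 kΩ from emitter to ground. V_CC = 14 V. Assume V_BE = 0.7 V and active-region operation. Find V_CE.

Thevenize the base divider: V_Th = V_CC·R_2/(R_1+R_2) = 14×4.7/60.7 = 1.08 V, R_Th = R_1‖R_2 = 4.34 kΩ.
Base-emitter loop: V_Th = I_B·R_Th + V_BE + (β+1)I_B·R_E, so I_B = (1.08 − 0.7) / (4.34 + 251×1) = 0.0015 mA.
I_C = β·I_B = 250×0.0015 = 0.376 mA, and I_E = (β+1)I_B = 0.377 mA.
V_CE = V_CC − I_C·R_C − I_E·R_E = 14 − 0.376×8.2 − 0.377×1 = 10.5 V.
V_CE = 10.5 V > 0.2 V confirms active-region operation.

V_CE ≈ 11 V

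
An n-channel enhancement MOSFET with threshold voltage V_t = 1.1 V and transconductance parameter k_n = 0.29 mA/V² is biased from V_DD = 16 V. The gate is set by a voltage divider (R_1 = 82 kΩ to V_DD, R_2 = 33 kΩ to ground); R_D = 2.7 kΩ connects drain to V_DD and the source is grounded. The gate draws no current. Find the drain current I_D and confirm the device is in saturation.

I_D ≈ 1.8 mA

V_G = V_DD·R_2/(R_1+R_2) = 16×33/115 = 4.59 V. With the source grounded, V_GS = V_G = 4.59 V.
Assume saturation: I_D = (k_n/2)(V_GS − V_t)² = (0.29/2)×(4.59 − 1.1)² = 0.145×3.49² = 1.77 mA.
V_DS = V_DD − I_D·R_D = 16 − 1.77×2.7 = 11.2 V.
Saturation requires V_DS ≥ V_GS − V_t = 3.49 V; 11.2 ≥ 3.49 ✓.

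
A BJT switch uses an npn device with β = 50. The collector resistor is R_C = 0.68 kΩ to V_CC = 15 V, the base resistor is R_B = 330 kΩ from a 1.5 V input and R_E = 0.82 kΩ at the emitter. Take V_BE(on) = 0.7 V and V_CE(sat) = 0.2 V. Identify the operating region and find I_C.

active; I_C ≈ 0.11 mA

Assume active. Base-emitter loop: I_B = (V_BB − V_BE)/(R_B + (β+1)R_E) = (1.5 − 0.7)/(330 + 51×0.82) = 0.00215 mA.
I_C = β·I_B = 50×0.00215 = 0.108 mA.
V_CE = V_CC − I_C·R_C − I_E·R_E = 15 − 0.108×0.68 − 0.11×0.82 = 14.8 V > V_CE(sat), so the active-region assumption holds.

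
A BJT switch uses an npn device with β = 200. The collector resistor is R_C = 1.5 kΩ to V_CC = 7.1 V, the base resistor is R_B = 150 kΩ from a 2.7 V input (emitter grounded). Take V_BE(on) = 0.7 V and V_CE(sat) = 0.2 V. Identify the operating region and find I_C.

Assume active. Base-emitter loop: I_B = (V_BB − V_BE)/R_B = (2.7 − 0.7)/150 = 0.0133 mA.
I_C = β·I_B = 200×0.0133 = 2.67 mA.
V_CE = V_CC − I_C·R_C = 7.1 − 2.67×1.5 = 3.1 V > V_CE(sat), so the active-region assumption holds.

active; I_C ≈ 2.7 mA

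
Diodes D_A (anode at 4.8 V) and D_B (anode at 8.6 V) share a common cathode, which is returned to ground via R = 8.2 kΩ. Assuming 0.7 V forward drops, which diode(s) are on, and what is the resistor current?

Assume both conduct. Then node N would need to be at both 4.8−0.7 = 4.1 V and 8.6−0.7 = 7.9 V, which is impossible.
Assume only D_B conducts: V_N = 8.6 − 0.7 = 7.9 V, so I_R = 7.9/8.2 = 0.963 mA.
Check D_A: its anode-to-cathode voltage is 4.8 − 7.9 = -3.1 V < 0.7 V, so it is off. The assumption is consistent.

Only D_B conducts; I_R ≈ 0.96 mA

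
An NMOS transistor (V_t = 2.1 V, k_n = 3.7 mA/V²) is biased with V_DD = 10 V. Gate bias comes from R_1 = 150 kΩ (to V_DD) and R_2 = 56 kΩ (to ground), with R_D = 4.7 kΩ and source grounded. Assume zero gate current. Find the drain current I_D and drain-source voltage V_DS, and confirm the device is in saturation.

I_D ≈ 0.71 mA, V_DS ≈ 6.7 V

V_G = V_DD·R_2/(R_1+R_2) = 10×56/206 = 2.72 V. With the source grounded, V_GS = V_G = 2.72 V.
Assume saturation: I_D = (k_n/2)(V_GS − V_t)² = (3.7/2)×(2.72 − 2.1)² = 1.85×0.618² = 0.708 mA.
V_DS = V_DD − I_D·R_D = 10 − 0.708×4.7 = 6.67 V.
Saturation requires V_DS ≥ V_GS − V_t = 0.618 V; 6.67 ≥ 0.618 ✓.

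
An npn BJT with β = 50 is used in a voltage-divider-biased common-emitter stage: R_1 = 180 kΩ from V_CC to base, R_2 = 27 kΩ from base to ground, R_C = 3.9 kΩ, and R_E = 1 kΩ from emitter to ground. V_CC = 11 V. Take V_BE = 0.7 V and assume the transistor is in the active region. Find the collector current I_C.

Thevenize the base divider: V_Th = V_CC·R_2/(R_1+R_2) = 11×27/207 = 1.43 V, R_Th = R_1‖R_2 = 23.5 kΩ.
Base-emitter loop: V_Th = I_B·R_Th + V_BE + (β+1)I_B·R_E, so I_B = (1.43 − 0.7) / (23.5 + 51×1) = 0.00987 mA.
I_C = β·I_B = 50×0.00987 = 0.493 mA, and I_E = (β+1)I_B = 0.503 mA.
V_CE = V_CC − I_C·R_C − I_E·R_E = 11 − 0.493×3.9 − 0.503×1 = 8.57 V.
V_CE = 8.57 V > 0.2 V confirms active-region operation.

I_C ≈ 0.49 mA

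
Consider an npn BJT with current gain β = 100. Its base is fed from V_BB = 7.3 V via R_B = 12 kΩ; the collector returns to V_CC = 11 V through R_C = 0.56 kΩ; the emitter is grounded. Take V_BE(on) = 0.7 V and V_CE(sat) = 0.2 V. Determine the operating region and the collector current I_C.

saturation; I_C ≈ 19 mA

Assume active: I_B = (7.3 − 0.7)/12 = 0.55 mA, giving I_C = β·I_B = 55 mA.
But then V_CE = 11 − 55×0.56 = -19.8 V < V_CE(sat) = 0.2 V — impossible in the active region.
So the transistor is saturated. With V_CE = 0.2 V, I_C = (V_CC − 0.2)/R_C = 10.8/0.56 = 19.3 mA.
Check: β·I_B = 55 mA > I_C = 19.3 mA, confirming saturation.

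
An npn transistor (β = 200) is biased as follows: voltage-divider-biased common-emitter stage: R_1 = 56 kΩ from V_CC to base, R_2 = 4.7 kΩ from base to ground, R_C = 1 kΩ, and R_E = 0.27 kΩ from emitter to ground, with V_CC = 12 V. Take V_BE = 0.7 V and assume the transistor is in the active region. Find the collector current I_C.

I_C ≈ 0.78 mA

Thevenize the base divider: V_Th = V_CC·R_2/(R_1+R_2) = 12×4.7/60.7 = 0.929 V, R_Th = R_1‖R_2 = 4.34 kΩ.
Base-emitter loop: V_Th = I_B·R_Th + V_BE + (β+1)I_B·R_E, so I_B = (0.929 − 0.7) / (4.34 + 201×0.27) = 0.00391 mA.
I_C = β·I_B = 200×0.00391 = 0.782 mA, and I_E = (β+1)I_B = 0.786 mA.
V_CE = V_CC − I_C·R_C − I_E·R_E = 12 − 0.782×1 − 0.786×0.27 = 11 V.
V_CE = 11 V > 0.2 V confirms active-region operation.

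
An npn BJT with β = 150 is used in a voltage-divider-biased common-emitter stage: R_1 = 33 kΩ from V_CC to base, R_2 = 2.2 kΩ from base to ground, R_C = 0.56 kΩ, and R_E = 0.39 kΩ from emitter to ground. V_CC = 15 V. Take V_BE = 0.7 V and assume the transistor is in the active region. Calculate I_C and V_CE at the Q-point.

I_C ≈ 0.58 mA, V_CE ≈ 14 V

Thevenize the base divider: V_Th = V_CC·R_2/(R_1+R_2) = 15×2.2/35.2 = 0.937 V, R_Th = R_1‖R_2 = 2.06 kΩ.
Base-emitter loop: V_Th = I_B·R_Th + V_BE + (β+1)I_B·R_E, so I_B = (0.937 − 0.7) / (2.06 + 151×0.39) = 0.0039 mA.
I_C = β·I_B = 150×0.0039 = 0.584 mA, and I_E = (β+1)I_B = 0.588 mA.
V_CE = V_CC − I_C·R_C − I_E·R_E = 15 − 0.584×0.56 − 0.588×0.39 = 14.4 V.
V_CE = 14.4 V > 0.2 V confirms active-region operation.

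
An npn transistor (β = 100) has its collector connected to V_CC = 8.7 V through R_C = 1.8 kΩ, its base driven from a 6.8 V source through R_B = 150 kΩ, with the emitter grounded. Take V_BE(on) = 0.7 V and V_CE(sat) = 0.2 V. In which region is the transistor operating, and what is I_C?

Assume active. Base-emitter loop: I_B = (V_BB − V_BE)/R_B = (6.8 − 0.7)/150 = 0.0407 mA.
I_C = β·I_B = 100×0.0407 = 4.07 mA.
V_CE = V_CC − I_C·R_C = 8.7 − 4.07×1.8 = 1.38 V > V_CE(sat), so the active-region assumption holds.

active; I_C ≈ 4.1 mA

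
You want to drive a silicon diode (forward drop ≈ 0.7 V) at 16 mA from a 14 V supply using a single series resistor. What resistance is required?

The resistor drops V_S − V_D = 14 − 0.7 = 13.3 V at 16 mA.
R = 13.3 V / 16 mA = 0.831 kΩ.

R ≈ 0.83 kΩ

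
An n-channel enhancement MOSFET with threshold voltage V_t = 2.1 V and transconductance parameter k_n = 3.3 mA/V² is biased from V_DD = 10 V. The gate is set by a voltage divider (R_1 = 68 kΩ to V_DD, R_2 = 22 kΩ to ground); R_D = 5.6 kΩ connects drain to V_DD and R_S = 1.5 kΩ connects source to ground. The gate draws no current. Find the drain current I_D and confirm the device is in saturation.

V_G = V_DD·R_2/(R_1+R_2) = 10×22/90 = 2.44 V.
Assume saturation: I_D = (k_n/2)(V_GS − V_t)² with V_GS = V_G − I_D·R_S = 2.44 − 1.5·I_D.
Substituting gives 3.71·I_D² − 2.71·I_D + 0.196 = 0, with roots I_D = 0.0815 or 0.647 mA.
The root I_D = 0.647 mA gives V_GS = 1.47 V ≤ V_t, so take I_D = 0.0815 mA.
Then V_GS = 2.32 V and V_DS = V_DD − I_D(R_D+R_S) = 10 − 0.0815×7.1 = 9.42 V.
Saturation requires V_DS ≥ V_GS − V_t = 0.222 V; 9.42 ≥ 0.222 ✓.

I_D ≈ 0.081 mA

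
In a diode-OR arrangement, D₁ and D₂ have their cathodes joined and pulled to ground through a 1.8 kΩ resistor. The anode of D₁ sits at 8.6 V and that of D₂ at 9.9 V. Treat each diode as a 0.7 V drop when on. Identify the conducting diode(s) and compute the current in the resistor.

Only D₂ conducts; I_R ≈ 5.1 mA

Assume both conduct. Then node N would need to be at both 8.6−0.7 = 7.9 V and 9.9−0.7 = 9.2 V, which is impossible.
Assume only D₂ conducts: V_N = 9.9 − 0.7 = 9.2 V, so I_R = 9.2/1.8 = 5.11 mA.
Check D₁: its anode-to-cathode voltage is 8.6 − 9.2 = -0.6 V < 0.7 V, so it is off. The assumption is consistent.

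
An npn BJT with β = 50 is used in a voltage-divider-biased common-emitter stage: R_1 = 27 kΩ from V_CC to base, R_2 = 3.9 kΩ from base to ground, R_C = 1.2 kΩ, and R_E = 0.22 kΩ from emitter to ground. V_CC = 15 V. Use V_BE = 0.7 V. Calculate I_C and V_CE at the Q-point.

Thevenize the base divider: V_Th = V_CC·R_2/(R_1+R_2) = 15×3.9/30.9 = 1.89 V, R_Th = R_1‖R_2 = 3.41 kΩ.
Base-emitter loop: V_Th = I_B·R_Th + V_BE + (β+1)I_B·R_E, so I_B = (1.89 − 0.7) / (3.41 + 51×0.22) = 0.0816 mA.
I_C = β·I_B = 50×0.0816 = 4.08 mA, and I_E = (β+1)I_B = 4.16 mA.
V_CE = V_CC − I_C·R_C − I_E·R_E = 15 − 4.08×1.2 − 4.16×0.22 = 9.19 V.
V_CE = 9.19 V > 0.2 V confirms active-region operation.

I_C ≈ 4.1 mA, V_CE ≈ 9.2 V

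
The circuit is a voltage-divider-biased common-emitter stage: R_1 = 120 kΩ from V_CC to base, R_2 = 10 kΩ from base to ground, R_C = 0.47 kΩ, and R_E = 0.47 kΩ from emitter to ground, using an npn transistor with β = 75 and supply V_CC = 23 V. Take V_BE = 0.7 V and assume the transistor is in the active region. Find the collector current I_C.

I_C ≈ 1.8 mA

Thevenize the base divider: V_Th = V_CC·R_2/(R_1+R_2) = 23×10/130 = 1.77 V, R_Th = R_1‖R_2 = 9.23 kΩ.
Base-emitter loop: V_Th = I_B·R_Th + V_BE + (β+1)I_B·R_E, so I_B = (1.77 − 0.7) / (9.23 + 76×0.47) = 0.0238 mA.
I_C = β·I_B = 75×0.0238 = 1.78 mA, and I_E = (β+1)I_B = 1.81 mA.
V_CE = V_CC − I_C·R_C − I_E·R_E = 23 − 1.78×0.47 − 1.81×0.47 = 21.3 V.
V_CE = 21.3 V > 0.2 V confirms active-region operation.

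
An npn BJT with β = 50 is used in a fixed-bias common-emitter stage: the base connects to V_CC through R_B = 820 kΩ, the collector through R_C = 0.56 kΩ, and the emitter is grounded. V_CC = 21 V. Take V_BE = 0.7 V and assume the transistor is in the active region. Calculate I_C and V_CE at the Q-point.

Base loop: V_CC = I_B·R_B + V_BE, so I_B = (21 − 0.7)/820 kΩ = 0.0248 mA.
In the active region I_C = β·I_B = 50 × 0.0248 = 1.24 mA.
Collector loop: V_CE = V_CC − I_C·R_C = 21 − 1.24×0.56 = 20.3 V.
Since V_CE = 20.3 V > V_CE(sat) ≈ 0.2 V, the transistor is in the active region as assumed.

I_C ≈ 1.2 mA, V_CE ≈ 20 V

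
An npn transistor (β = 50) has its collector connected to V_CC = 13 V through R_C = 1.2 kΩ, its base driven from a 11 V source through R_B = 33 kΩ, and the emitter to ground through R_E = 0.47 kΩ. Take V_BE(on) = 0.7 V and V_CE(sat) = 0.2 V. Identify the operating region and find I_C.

saturation; I_C ≈ 7.6 mA

Assume active: I_B = (11 − 0.7)/(33 + 51×0.47) = 0.181 mA, I_C = β·I_B = 9.04 mA.
Then V_CE = 13 − 9.04×1.2 − 9.22×0.47 = -2.18 V < 0.2 V — the active assumption fails.
Re-solve with V_CE = 0.2 V. KCL at the emitter: V_E/R_E = (V_BB−0.7−V_E)/R_B + (V_CC−0.2−V_E)/R_C, giving V_E = 3.67 V.
I_C = (V_CC − 0.2 − V_E)/R_C = (12.8 − 3.67)/1.2 = 7.61 mA.
Check: I_B = (10.3 − 3.67)/33 = 0.201 mA, and β·I_B = 10 mA > I_C, confirming saturation.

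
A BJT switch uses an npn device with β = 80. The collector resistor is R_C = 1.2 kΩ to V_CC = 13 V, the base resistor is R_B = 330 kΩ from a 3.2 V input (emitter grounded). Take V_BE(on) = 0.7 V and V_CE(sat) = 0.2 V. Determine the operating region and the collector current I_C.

active; I_C ≈ 0.61 mA

Assume active. Base-emitter loop: I_B = (V_BB − V_BE)/R_B = (3.2 − 0.7)/330 = 0.00758 mA.
I_C = β·I_B = 80×0.00758 = 0.606 mA.
V_CE = V_CC − I_C·R_C = 13 − 0.606×1.2 = 12.3 V > V_CE(sat), so the active-region assumption holds.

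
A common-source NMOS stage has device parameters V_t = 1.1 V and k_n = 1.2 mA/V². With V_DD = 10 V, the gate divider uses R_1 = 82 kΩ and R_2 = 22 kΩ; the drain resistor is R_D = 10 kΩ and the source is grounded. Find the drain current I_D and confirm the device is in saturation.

I_D ≈ 0.62 mA

V_G = V_DD·R_2/(R_1+R_2) = 10×22/104 = 2.12 V. With the source grounded, V_GS = V_G = 2.12 V.
Assume saturation: I_D = (k_n/2)(V_GS − V_t)² = (1.2/2)×(2.12 − 1.1)² = 0.6×1.02² = 0.619 mA.
V_DS = V_DD − I_D·R_D = 10 − 0.619×10 = 3.81 V.
Saturation requires V_DS ≥ V_GS − V_t = 1.02 V; 3.81 ≥ 1.02 ✓.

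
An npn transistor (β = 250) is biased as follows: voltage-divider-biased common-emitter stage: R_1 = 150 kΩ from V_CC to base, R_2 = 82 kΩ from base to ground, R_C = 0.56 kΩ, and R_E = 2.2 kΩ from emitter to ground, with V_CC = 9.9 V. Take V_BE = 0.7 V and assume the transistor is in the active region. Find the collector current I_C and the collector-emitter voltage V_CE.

I_C ≈ 1.2 mA, V_CE ≈ 6.7 V

Thevenize the base divider: V_Th = V_CC·R_2/(R_1+R_2) = 9.9×82/232 = 3.5 V, R_Th = R_1‖R_2 = 53 kΩ.
Base-emitter loop: V_Th = I_B·R_Th + V_BE + (β+1)I_B·R_E, so I_B = (3.5 − 0.7) / (53 + 251×2.2) = 0.00463 mA.
I_C = β·I_B = 250×0.00463 = 1.16 mA, and I_E = (β+1)I_B = 1.16 mA.
V_CE = V_CC − I_C·R_C − I_E·R_E = 9.9 − 1.16×0.56 − 1.16×2.2 = 6.7 V.
V_CE = 6.7 V > 0.2 V confirms active-region operation.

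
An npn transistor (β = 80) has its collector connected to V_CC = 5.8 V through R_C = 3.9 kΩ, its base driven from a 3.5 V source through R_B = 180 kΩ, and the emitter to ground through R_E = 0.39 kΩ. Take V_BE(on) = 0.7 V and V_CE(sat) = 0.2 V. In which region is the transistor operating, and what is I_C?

Assume active. Base-emitter loop: I_B = (V_BB − V_BE)/(R_B + (β+1)R_E) = (3.5 − 0.7)/(180 + 81×0.39) = 0.0132 mA.
I_C = β·I_B = 80×0.0132 = 1.06 mA.
V_CE = V_CC − I_C·R_C − I_E·R_E = 5.8 − 1.06×3.9 − 1.07×0.39 = 1.25 V > V_CE(sat), so the active-region assumption holds.

active; I_C ≈ 1.1 mA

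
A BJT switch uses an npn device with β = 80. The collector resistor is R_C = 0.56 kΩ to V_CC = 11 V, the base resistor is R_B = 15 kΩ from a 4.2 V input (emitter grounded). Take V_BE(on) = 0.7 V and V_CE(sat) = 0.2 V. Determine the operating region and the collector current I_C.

active; I_C ≈ 19 mA

Assume active. Base-emitter loop: I_B = (V_BB − V_BE)/R_B = (4.2 − 0.7)/15 = 0.233 mA.
I_C = β·I_B = 80×0.233 = 18.7 mA.
V_CE = V_CC − I_C·R_C = 11 − 18.7×0.56 = 0.547 V > V_CE(sat), so the active-region assumption holds.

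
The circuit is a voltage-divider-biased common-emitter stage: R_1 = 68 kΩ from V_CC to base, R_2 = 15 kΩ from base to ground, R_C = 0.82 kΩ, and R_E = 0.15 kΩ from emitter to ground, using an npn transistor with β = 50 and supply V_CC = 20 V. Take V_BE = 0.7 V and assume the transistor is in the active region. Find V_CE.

Thevenize the base divider: V_Th = V_CC·R_2/(R_1+R_2) = 20×15/83 = 3.61 V, R_Th = R_1‖R_2 = 12.3 kΩ.
Base-emitter loop: V_Th = I_B·R_Th + V_BE + (β+1)I_B·R_E, so I_B = (3.61 − 0.7) / (12.3 + 51×0.15) = 0.146 mA.
I_C = β·I_B = 50×0.146 = 7.31 mA, and I_E = (β+1)I_B = 7.45 mA.
V_CE = V_CC − I_C·R_C − I_E·R_E = 20 − 7.31×0.82 − 7.45×0.15 = 12.9 V.
V_CE = 12.9 V > 0.2 V confirms active-region operation.

V_CE ≈ 13 V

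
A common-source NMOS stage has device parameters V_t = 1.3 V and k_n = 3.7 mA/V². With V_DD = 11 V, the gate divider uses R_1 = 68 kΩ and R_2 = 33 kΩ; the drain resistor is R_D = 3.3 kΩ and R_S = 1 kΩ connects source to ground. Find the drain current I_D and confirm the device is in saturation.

I_D ≈ 1.4 mA

V_G = V_DD·R_2/(R_1+R_2) = 11×33/101 = 3.59 V.
Assume saturation: I_D = (k_n/2)(V_GS − V_t)² with V_GS = V_G − I_D·R_S = 3.59 − 1·I_D.
Substituting gives 1.85·I_D² − 9.49·I_D + 9.74 = 0, with roots I_D = 1.42 or 3.71 mA.
The root I_D = 3.71 mA gives V_GS = -0.116 V ≤ V_t, so take I_D = 1.42 mA.
Then V_GS = 2.18 V and V_DS = V_DD − I_D(R_D+R_S) = 11 − 1.42×4.3 = 4.9 V.
Saturation requires V_DS ≥ V_GS − V_t = 0.876 V; 4.9 ≥ 0.876 ✓.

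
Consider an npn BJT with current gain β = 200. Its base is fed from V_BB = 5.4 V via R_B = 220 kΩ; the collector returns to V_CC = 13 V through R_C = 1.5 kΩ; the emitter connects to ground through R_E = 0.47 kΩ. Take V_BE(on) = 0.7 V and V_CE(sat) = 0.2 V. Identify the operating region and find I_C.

active; I_C ≈ 3 mA

Assume active. Base-emitter loop: I_B = (V_BB − V_BE)/(R_B + (β+1)R_E) = (5.4 − 0.7)/(220 + 201×0.47) = 0.0149 mA.
I_C = β·I_B = 200×0.0149 = 2.99 mA.
V_CE = V_CC − I_C·R_C − I_E·R_E = 13 − 2.99×1.5 − 3×0.47 = 7.1 V > V_CE(sat), so the active-region assumption holds.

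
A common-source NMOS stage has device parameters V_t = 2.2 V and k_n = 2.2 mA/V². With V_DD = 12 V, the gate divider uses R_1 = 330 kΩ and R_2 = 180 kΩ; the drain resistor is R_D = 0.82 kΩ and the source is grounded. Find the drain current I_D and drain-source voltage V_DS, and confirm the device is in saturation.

I_D ≈ 4.6 mA, V_DS ≈ 8.3 V

V_G = V_DD·R_2/(R_1+R_2) = 12×180/510 = 4.24 V. With the source grounded, V_GS = V_G = 4.24 V.
Assume saturation: I_D = (k_n/2)(V_GS − V_t)² = (2.2/2)×(4.24 − 2.2)² = 1.1×2.04² = 4.56 mA.
V_DS = V_DD − I_D·R_D = 12 − 4.56×0.82 = 8.26 V.
Saturation requires V_DS ≥ V_GS − V_t = 2.04 V; 8.26 ≥ 2.04 ✓.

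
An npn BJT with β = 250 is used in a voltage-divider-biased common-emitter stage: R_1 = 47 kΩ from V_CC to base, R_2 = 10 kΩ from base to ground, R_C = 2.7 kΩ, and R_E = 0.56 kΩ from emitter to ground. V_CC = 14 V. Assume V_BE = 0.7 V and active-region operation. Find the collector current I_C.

Thevenize the base divider: V_Th = V_CC·R_2/(R_1+R_2) = 14×10/57 = 2.46 V, R_Th = R_1‖R_2 = 8.25 kΩ.
Base-emitter loop: V_Th = I_B·R_Th + V_BE + (β+1)I_B·R_E, so I_B = (2.46 − 0.7) / (8.25 + 251×0.56) = 0.0118 mA.
I_C = β·I_B = 250×0.0118 = 2.95 mA, and I_E = (β+1)I_B = 2.96 mA.
V_CE = V_CC − I_C·R_C − I_E·R_E = 14 − 2.95×2.7 − 2.96×0.56 = 4.38 V.
V_CE = 4.38 V > 0.2 V confirms active-region operation.

I_C ≈ 3 mA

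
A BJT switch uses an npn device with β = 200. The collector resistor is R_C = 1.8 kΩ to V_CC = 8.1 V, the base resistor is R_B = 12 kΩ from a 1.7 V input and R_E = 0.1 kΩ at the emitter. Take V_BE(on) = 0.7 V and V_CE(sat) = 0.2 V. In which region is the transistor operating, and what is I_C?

saturation; I_C ≈ 4.2 mA

Assume active: I_B = (1.7 − 0.7)/(12 + 201×0.1) = 0.0312 mA, I_C = β·I_B = 6.23 mA.
Then V_CE = 8.1 − 6.23×1.8 − 6.26×0.1 = -3.74 V < 0.2 V — the active assumption fails.
Re-solve with V_CE = 0.2 V. KCL at the emitter: V_E/R_E = (V_BB−0.7−V_E)/R_B + (V_CC−0.2−V_E)/R_C, giving V_E = 0.42 V.
I_C = (V_CC − 0.2 − V_E)/R_C = (7.9 − 0.42)/1.8 = 4.16 mA.
Check: I_B = (1 − 0.42)/12 = 0.0483 mA, and β·I_B = 9.66 mA > I_C, confirming saturation.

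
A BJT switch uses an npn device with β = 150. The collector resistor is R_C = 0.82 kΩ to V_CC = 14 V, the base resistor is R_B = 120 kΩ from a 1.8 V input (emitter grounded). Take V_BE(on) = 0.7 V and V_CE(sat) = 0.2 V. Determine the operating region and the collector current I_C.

Assume active. Base-emitter loop: I_B = (V_BB − V_BE)/R_B = (1.8 − 0.7)/120 = 0.00917 mA.
I_C = β·I_B = 150×0.00917 = 1.38 mA.
V_CE = V_CC − I_C·R_C = 14 − 1.38×0.82 = 12.9 V > V_CE(sat), so the active-region assumption holds.

active; I_C ≈ 1.4 mA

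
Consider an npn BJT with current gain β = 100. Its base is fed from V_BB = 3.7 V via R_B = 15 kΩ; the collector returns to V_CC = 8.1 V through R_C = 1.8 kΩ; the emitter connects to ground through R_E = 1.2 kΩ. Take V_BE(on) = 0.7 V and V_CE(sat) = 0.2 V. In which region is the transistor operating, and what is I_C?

active; I_C ≈ 2.2 mA

Assume active. Base-emitter loop: I_B = (V_BB − V_BE)/(R_B + (β+1)R_E) = (3.7 − 0.7)/(15 + 101×1.2) = 0.022 mA.
I_C = β·I_B = 100×0.022 = 2.2 mA.
V_CE = V_CC − I_C·R_C − I_E·R_E = 8.1 − 2.2×1.8 − 2.22×1.2 = 1.47 V > V_CE(sat), so the active-region assumption holds.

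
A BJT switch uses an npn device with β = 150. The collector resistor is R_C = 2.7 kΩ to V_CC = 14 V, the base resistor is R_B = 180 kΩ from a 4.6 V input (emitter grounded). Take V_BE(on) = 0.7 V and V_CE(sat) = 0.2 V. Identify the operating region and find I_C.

Assume active. Base-emitter loop: I_B = (V_BB − V_BE)/R_B = (4.6 − 0.7)/180 = 0.0217 mA.
I_C = β·I_B = 150×0.0217 = 3.25 mA.
V_CE = V_CC − I_C·R_C = 14 − 3.25×2.7 = 5.23 V > V_CE(sat), so the active-region assumption holds.

active; I_C ≈ 3.2 mA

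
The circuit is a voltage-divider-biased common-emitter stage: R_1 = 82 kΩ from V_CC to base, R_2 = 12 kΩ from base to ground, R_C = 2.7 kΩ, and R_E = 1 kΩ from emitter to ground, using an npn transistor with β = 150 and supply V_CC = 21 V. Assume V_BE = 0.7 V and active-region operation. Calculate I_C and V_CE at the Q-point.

Thevenize the base divider: V_Th = V_CC·R_2/(R_1+R_2) = 21×12/94 = 2.68 V, R_Th = R_1‖R_2 = 10.5 kΩ.
Base-emitter loop: V_Th = I_B·R_Th + V_BE + (β+1)I_B·R_E, so I_B = (2.68 − 0.7) / (10.5 + 151×1) = 0.0123 mA.
I_C = β·I_B = 150×0.0123 = 1.84 mA, and I_E = (β+1)I_B = 1.85 mA.
V_CE = V_CC − I_C·R_C − I_E·R_E = 21 − 1.84×2.7 − 1.85×1 = 14.2 V.
V_CE = 14.2 V > 0.2 V confirms active-region operation.

I_C ≈ 1.8 mA, V_CE ≈ 14 V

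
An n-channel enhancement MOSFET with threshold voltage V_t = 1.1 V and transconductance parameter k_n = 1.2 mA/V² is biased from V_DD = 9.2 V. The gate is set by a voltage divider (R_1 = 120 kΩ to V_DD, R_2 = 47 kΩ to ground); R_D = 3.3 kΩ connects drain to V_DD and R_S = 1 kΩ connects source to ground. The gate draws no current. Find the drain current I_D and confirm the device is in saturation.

V_G = V_DD·R_2/(R_1+R_2) = 9.2×47/167 = 2.59 V.
Assume saturation: I_D = (k_n/2)(V_GS − V_t)² with V_GS = V_G − I_D·R_S = 2.59 − 1·I_D.
Substituting gives 0.6·I_D² − 2.79·I_D + 1.33 = 0, with roots I_D = 0.54 or 4.1 mA.
The root I_D = 4.1 mA gives V_GS = -1.52 V ≤ V_t, so take I_D = 0.54 mA.
Then V_GS = 2.05 V and V_DS = V_DD − I_D(R_D+R_S) = 9.2 − 0.54×4.3 = 6.88 V.
Saturation requires V_DS ≥ V_GS − V_t = 0.949 V; 6.88 ≥ 0.949 ✓.

I_D ≈ 0.54 mA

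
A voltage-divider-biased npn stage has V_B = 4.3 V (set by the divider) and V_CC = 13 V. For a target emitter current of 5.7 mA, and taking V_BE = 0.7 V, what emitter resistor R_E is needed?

R_E ≈ 0.63 kΩ

V_E = V_B − V_BE = 4.3 − 0.7 = 3.6 V.
R_E = V_E / I_E = 3.6 / 5.7 = 0.632 kΩ.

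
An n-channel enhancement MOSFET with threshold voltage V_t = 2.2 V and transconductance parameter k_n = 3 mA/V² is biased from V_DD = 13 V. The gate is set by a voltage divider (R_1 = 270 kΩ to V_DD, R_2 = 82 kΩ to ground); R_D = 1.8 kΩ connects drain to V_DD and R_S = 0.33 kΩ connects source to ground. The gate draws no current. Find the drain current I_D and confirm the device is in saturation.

V_G = V_DD·R_2/(R_1+R_2) = 13×82/352 = 3.03 V.
Assume saturation: I_D = (k_n/2)(V_GS − V_t)² with V_GS = V_G − I_D·R_S = 3.03 − 0.33·I_D.
Substituting gives 0.163·I_D² − 1.82·I_D + 1.03 = 0, with roots I_D = 0.598 or 10.5 mA.
The root I_D = 10.5 mA gives V_GS = -0.451 V ≤ V_t, so take I_D = 0.598 mA.
Then V_GS = 2.83 V and V_DS = V_DD − I_D(R_D+R_S) = 13 − 0.598×2.13 = 11.7 V.
Saturation requires V_DS ≥ V_GS − V_t = 0.631 V; 11.7 ≥ 0.631 ✓.

I_D ≈ 0.6 mA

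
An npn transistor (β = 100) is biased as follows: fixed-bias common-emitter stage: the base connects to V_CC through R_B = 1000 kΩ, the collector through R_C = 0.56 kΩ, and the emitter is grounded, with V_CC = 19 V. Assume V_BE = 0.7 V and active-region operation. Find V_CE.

V_CE ≈ 18 V

Base loop: V_CC = I_B·R_B + V_BE, so I_B = (19 − 0.7)/1000 kΩ = 0.0183 mA.
In the active region I_C = β·I_B = 100 × 0.0183 = 1.83 mA.
Collector loop: V_CE = V_CC − I_C·R_C = 19 − 1.83×0.56 = 18 V.
Since V_CE = 18 V > V_CE(sat) ≈ 0.2 V, the transistor is in the active region as assumed.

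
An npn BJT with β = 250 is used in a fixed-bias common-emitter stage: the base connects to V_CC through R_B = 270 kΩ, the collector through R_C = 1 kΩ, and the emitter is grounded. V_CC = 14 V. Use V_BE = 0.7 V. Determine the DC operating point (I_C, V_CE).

Base loop: V_CC = I_B·R_B + V_BE, so I_B = (14 − 0.7)/270 kΩ = 0.0493 mA.
In the active region I_C = β·I_B = 250 × 0.0493 = 12.3 mA.
Collector loop: V_CE = V_CC − I_C·R_C = 14 − 12.3×1 = 1.69 V.
Since V_CE = 1.69 V > V_CE(sat) ≈ 0.2 V, the transistor is in the active region as assumed.

I_C ≈ 12 mA, V_CE ≈ 1.7 V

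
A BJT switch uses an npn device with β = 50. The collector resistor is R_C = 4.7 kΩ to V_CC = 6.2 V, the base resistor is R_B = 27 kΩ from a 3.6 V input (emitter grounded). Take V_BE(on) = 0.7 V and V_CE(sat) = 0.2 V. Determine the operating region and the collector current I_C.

Assume active: I_B = (3.6 − 0.7)/27 = 0.107 mA, giving I_C = β·I_B = 5.37 mA.
But then V_CE = 6.2 − 5.37×4.7 = -19 V < V_CE(sat) = 0.2 V — impossible in the active region.
So the transistor is saturated. With V_CE = 0.2 V, I_C = (V_CC − 0.2)/R_C = 6/4.7 = 1.28 mA.
Check: β·I_B = 5.37 mA > I_C = 1.28 mA, confirming saturation.

saturation; I_C ≈ 1.3 mA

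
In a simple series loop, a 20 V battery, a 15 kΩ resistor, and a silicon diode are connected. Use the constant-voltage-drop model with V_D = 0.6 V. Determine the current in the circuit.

KVL around the loop: 20 = V_D + I·R = 0.6 + I × 15 kΩ.
So I = (20 − 0.6) / 15 kΩ = 19.4 / 15 = 1.29 mA.

I ≈ 1.3 mA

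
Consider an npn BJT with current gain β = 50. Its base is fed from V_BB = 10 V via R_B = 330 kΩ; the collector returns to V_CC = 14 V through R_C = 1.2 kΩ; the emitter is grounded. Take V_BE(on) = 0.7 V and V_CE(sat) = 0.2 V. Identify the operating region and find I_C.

Assume active. Base-emitter loop: I_B = (V_BB − V_BE)/R_B = (10 − 0.7)/330 = 0.0282 mA.
I_C = β·I_B = 50×0.0282 = 1.41 mA.
V_CE = V_CC − I_C·R_C = 14 − 1.41×1.2 = 12.3 V > V_CE(sat), so the active-region assumption holds.

active; I_C ≈ 1.4 mA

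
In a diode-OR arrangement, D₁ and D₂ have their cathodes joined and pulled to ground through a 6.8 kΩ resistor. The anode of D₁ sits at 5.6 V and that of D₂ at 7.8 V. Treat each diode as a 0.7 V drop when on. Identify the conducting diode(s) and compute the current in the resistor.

Assume both conduct. Then node N would need to be at both 5.6−0.7 = 4.9 V and 7.8−0.7 = 7.1 V, which is impossible.
Assume only D₂ conducts: V_N = 7.8 − 0.7 = 7.1 V, so I_R = 7.1/6.8 = 1.04 mA.
Check D₁: its anode-to-cathode voltage is 5.6 − 7.1 = -1.5 V < 0.7 V, so it is off. The assumption is consistent.

Only D₂ conducts; I_R ≈ 1 mA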